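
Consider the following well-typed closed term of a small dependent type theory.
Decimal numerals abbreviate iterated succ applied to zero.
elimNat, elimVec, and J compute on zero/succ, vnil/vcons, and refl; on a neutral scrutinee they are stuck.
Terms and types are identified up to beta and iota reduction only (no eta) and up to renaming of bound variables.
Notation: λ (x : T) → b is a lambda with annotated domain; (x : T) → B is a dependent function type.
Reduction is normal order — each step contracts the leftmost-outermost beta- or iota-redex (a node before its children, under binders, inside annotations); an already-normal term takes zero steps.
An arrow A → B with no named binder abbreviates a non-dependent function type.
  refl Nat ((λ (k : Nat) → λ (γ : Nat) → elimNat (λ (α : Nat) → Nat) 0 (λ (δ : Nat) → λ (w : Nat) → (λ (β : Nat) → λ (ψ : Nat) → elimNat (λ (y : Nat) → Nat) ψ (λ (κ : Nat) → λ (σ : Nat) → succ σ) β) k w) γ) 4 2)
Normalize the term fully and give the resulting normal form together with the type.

resulting normal form:
  refl Nat 8
the term's type:
  Eq Nat 8 8


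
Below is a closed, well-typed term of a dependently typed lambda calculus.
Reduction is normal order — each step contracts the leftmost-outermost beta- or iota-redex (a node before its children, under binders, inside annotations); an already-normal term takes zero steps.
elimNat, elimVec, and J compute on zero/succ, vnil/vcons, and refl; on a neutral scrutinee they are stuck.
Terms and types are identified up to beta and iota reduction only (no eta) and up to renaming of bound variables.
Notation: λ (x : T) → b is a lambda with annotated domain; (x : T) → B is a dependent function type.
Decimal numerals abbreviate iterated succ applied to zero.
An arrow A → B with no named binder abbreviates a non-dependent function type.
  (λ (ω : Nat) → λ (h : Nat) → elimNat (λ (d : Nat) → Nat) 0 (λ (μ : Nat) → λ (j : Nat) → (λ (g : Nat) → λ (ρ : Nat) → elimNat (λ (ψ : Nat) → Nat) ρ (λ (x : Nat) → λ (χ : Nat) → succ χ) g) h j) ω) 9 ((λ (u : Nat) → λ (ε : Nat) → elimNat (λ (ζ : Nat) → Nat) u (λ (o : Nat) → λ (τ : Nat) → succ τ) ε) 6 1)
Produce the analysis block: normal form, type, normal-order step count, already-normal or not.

normal form:
  63
inferred type:
  Nat
steps to reach normal form (normal order): 300
term was already normal: no
first redex: a beta-redex


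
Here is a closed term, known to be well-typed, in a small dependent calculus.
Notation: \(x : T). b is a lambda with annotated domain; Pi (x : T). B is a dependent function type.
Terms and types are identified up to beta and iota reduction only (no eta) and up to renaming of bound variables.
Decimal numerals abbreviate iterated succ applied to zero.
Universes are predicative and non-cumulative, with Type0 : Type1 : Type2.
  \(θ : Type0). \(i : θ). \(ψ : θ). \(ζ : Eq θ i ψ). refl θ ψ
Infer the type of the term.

the term's type:
  Pi (θ : Type0). Pi (i : θ). Pi (ψ : θ). Pi (ζ : Eq θ i ψ). Eq θ ψ ψ


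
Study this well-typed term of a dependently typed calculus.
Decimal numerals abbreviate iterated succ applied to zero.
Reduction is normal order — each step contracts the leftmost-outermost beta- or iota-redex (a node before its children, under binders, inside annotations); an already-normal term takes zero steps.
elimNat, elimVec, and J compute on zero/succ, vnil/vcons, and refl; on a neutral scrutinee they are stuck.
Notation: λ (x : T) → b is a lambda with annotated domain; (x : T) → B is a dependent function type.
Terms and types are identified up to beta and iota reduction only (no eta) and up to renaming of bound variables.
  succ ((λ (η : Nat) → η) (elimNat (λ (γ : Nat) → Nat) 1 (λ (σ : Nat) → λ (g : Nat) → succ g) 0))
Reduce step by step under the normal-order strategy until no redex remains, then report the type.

reduction (normal order):
  succ ((λ (η : Nat) → η) (elimNat (λ (γ : Nat) → Nat) 1 (λ (σ : Nat) → λ (g : Nat) → succ g) 0))
  ~> succ (elimNat (λ (η : Nat) → Nat) 1 (λ (γ : Nat) → λ (σ : Nat) → succ σ) 0)
  ~> 2
inferred type:
  Nat


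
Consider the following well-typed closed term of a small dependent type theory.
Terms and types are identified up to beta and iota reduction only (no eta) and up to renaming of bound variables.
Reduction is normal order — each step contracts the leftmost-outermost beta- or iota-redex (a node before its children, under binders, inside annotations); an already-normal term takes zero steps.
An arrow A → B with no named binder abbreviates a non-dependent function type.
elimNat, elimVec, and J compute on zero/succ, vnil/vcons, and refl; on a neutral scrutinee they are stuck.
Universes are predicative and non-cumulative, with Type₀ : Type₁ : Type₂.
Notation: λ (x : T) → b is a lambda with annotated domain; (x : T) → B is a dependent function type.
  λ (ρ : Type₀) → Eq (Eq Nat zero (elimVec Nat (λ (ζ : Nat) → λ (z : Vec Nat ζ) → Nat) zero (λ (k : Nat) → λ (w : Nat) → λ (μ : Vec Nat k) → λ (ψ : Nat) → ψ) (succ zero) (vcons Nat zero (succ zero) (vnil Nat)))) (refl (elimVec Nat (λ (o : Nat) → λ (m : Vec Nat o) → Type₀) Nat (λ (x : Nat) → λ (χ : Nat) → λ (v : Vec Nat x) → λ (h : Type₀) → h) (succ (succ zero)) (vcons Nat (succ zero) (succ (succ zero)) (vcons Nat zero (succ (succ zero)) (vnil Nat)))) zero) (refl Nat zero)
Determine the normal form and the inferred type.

reduced normal form:
  λ (ρ : Type₀) → Eq (Eq Nat zero zero) (refl Nat zero) (refl Nat zero)
type:
  Type₀ → Type₀


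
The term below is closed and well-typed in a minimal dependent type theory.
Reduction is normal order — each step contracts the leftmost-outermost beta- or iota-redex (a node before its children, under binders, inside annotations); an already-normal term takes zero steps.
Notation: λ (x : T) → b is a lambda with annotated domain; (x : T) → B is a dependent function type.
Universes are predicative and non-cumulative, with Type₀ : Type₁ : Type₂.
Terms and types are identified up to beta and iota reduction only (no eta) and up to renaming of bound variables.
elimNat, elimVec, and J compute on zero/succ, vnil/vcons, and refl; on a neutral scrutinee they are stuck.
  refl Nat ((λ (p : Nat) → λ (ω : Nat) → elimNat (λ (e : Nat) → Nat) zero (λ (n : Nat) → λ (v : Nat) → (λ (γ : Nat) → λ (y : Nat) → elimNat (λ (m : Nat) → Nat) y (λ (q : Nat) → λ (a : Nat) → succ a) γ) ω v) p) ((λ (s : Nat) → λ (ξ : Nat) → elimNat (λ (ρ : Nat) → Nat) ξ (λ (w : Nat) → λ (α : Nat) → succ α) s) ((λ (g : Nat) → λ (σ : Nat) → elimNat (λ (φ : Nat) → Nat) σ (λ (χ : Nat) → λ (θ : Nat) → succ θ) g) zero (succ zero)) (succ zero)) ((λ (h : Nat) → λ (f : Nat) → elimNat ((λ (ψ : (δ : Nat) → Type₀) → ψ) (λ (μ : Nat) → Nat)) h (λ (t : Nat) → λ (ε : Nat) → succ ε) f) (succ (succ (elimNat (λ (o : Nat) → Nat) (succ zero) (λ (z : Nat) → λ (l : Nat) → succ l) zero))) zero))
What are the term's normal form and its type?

resulting normal form:
  refl Nat (succ (succ (succ (succ (succ (succ zero))))))
type:
  Eq Nat (succ (succ (succ (succ (succ (succ zero)))))) (succ (succ (succ (succ (succ (succ zero))))))


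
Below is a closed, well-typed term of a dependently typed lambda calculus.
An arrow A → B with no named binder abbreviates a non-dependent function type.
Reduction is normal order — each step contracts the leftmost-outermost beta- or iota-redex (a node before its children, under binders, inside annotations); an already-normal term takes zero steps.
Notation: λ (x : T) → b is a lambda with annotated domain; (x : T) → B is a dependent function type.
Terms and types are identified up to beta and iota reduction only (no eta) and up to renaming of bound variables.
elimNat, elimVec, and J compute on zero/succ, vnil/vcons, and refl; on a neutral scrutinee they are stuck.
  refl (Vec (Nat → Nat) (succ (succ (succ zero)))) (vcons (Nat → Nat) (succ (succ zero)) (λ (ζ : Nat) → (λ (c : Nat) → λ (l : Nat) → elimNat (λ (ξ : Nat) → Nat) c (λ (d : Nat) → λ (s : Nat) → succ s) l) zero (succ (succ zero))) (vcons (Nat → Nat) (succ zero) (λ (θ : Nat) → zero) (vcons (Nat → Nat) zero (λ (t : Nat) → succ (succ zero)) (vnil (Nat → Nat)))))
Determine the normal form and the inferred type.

resulting normal form:
  refl (Vec (Nat → Nat) (succ (succ (succ zero)))) (vcons (Nat → Nat) (succ (succ zero)) (λ (ζ : Nat) → succ (succ zero)) (vcons (Nat → Nat) (succ zero) (λ (c : Nat) → zero) (vcons (Nat → Nat) zero (λ (l : Nat) → succ (succ zero)) (vnil (Nat → Nat)))))
inferred type:
  Eq (Vec (Nat → Nat) (succ (succ (succ zero)))) (vcons (Nat → Nat) (succ (succ zero)) (λ (ζ : Nat) → succ (succ zero)) (vcons (Nat → Nat) (succ zero) (λ (c : Nat) → zero) (vcons (Nat → Nat) zero (λ (l : Nat) → succ (succ zero)) (vnil (Nat → Nat))))) (vcons (Nat → Nat) (succ (succ zero)) (λ (ξ : Nat) → succ (succ zero)) (vcons (Nat → Nat) (succ zero) (λ (d : Nat) → zero) (vcons (Nat → Nat) zero (λ (s : Nat) → succ (succ zero)) (vnil (Nat → Nat)))))
observation: the term reaches its normal form after 9 normal-order steps.


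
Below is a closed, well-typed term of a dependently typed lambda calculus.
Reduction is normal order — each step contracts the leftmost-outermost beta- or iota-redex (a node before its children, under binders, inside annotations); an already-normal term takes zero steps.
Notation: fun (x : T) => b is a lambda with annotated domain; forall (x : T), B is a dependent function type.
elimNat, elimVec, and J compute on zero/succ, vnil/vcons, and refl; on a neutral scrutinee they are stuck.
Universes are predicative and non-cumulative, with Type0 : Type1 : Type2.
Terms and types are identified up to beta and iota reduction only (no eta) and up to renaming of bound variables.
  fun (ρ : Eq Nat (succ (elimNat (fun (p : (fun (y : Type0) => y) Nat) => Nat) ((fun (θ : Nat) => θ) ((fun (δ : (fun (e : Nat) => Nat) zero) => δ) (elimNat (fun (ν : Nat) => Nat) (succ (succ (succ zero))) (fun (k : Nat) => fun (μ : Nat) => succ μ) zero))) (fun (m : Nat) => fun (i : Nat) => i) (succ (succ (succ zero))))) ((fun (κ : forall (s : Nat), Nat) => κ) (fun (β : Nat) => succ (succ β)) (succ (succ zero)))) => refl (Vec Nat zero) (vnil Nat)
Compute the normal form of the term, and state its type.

reduced normal form:
  fun (ρ : Eq Nat (succ (succ (succ (succ zero)))) (succ (succ (succ (succ zero))))) => refl (Vec Nat zero) (vnil Nat)
the term's type:
  forall (ρ : Eq Nat (succ (succ (succ (succ zero)))) (succ (succ (succ (succ zero))))), Eq (Vec Nat zero) (vnil Nat) (vnil Nat)
observation: contracting an elimNat iota-redex first, the term normalizes in 15 steps.


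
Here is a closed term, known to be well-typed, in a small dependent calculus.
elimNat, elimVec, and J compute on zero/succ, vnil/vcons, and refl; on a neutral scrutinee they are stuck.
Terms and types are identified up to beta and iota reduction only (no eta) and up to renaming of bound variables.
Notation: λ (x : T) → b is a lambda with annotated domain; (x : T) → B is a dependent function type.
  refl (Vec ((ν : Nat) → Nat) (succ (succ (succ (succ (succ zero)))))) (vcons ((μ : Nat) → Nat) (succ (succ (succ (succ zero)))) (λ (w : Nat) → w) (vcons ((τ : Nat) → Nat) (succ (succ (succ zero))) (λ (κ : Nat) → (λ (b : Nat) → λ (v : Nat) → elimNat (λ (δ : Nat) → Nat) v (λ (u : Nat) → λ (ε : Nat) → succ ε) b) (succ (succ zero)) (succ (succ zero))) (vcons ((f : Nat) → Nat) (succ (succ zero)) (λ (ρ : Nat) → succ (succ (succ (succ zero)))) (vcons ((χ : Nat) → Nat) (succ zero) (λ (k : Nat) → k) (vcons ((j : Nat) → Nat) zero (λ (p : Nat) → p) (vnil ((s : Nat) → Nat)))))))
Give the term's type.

type:
  Eq (Vec ((ν : Nat) → Nat) (succ (succ (succ (succ (succ zero)))))) (vcons ((μ : Nat) → Nat) (succ (succ (succ (succ zero)))) (λ (w : Nat) → w) (vcons ((τ : Nat) → Nat) (succ (succ (succ zero))) (λ (κ : Nat) → succ (succ (succ (succ zero)))) (vcons ((b : Nat) → Nat) (succ (succ zero)) (λ (v : Nat) → succ (succ (succ (succ zero)))) (vcons ((δ : Nat) → Nat) (succ zero) (λ (u : Nat) → u) (vcons ((ε : Nat) → Nat) zero (λ (f : Nat) → f) (vnil ((ρ : Nat) → Nat))))))) (vcons ((χ : Nat) → Nat) (succ (succ (succ (succ zero)))) (λ (k : Nat) → k) (vcons ((j : Nat) → Nat) (succ (succ (succ zero))) (λ (p : Nat) → succ (succ (succ (succ zero)))) (vcons ((s : Nat) → Nat) (succ (succ zero)) (λ (r : Nat) → succ (succ (succ (succ zero)))) (vcons ((c : Nat) → Nat) (succ zero) (λ (ζ : Nat) → ζ) (vcons ((η : Nat) → Nat) zero (λ (i : Nat) → i) (vnil ((q : Nat) → Nat)))))))


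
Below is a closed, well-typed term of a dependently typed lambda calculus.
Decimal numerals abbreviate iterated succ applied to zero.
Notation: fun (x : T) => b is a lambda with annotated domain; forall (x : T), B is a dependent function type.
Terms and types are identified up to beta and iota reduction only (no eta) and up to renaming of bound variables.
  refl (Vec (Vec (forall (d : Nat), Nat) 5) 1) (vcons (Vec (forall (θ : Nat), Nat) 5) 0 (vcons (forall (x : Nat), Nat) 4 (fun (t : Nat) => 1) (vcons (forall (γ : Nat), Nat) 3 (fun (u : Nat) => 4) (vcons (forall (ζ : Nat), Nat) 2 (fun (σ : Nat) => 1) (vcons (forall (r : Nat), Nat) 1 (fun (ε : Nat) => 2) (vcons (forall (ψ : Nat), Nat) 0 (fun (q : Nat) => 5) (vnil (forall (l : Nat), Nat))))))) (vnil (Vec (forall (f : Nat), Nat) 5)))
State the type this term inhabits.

type:
  Eq (Vec (Vec (forall (d : Nat), Nat) 5) 1) (vcons (Vec (forall (θ : Nat), Nat) 5) 0 (vcons (forall (x : Nat), Nat) 4 (fun (t : Nat) => 1) (vcons (forall (γ : Nat), Nat) 3 (fun (u : Nat) => 4) (vcons (forall (ζ : Nat), Nat) 2 (fun (σ : Nat) => 1) (vcons (forall (r : Nat), Nat) 1 (fun (ε : Nat) => 2) (vcons (forall (ψ : Nat), Nat) 0 (fun (q : Nat) => 5) (vnil (forall (l : Nat), Nat))))))) (vnil (Vec (forall (f : Nat), Nat) 5))) (vcons (Vec (forall (α : Nat), Nat) 5) 0 (vcons (forall (κ : Nat), Nat) 4 (fun (a : Nat) => 1) (vcons (forall (i : Nat), Nat) 3 (fun (g : Nat) => 4) (vcons (forall (η : Nat), Nat) 2 (fun (m : Nat) => 1) (vcons (forall (φ : Nat), Nat) 1 (fun (χ : Nat) => 2) (vcons (forall (c : Nat), Nat) 0 (fun (w : Nat) => 5) (vnil (forall (μ : Nat), Nat))))))) (vnil (Vec (forall (ω : Nat), Nat) 5)))


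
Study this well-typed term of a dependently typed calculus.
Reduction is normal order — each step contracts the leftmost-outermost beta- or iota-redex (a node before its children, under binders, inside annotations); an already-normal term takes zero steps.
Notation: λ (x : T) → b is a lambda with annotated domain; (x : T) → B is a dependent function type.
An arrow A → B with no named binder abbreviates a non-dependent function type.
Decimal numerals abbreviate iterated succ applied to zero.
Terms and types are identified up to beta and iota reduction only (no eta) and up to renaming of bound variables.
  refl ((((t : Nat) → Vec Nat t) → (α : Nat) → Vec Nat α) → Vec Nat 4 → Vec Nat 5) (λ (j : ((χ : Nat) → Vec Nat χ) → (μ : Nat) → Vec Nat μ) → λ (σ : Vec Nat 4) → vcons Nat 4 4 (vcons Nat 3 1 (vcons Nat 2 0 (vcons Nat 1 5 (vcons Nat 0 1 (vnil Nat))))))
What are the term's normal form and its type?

normal form:
  refl ((((t : Nat) → Vec Nat t) → (α : Nat) → Vec Nat α) → Vec Nat 4 → Vec Nat 5) (λ (j : ((χ : Nat) → Vec Nat χ) → (μ : Nat) → Vec Nat μ) → λ (σ : Vec Nat 4) → vcons Nat 4 4 (vcons Nat 3 1 (vcons Nat 2 0 (vcons Nat 1 5 (vcons Nat 0 1 (vnil Nat))))))
the term's type:
  Eq ((((t : Nat) → Vec Nat t) → (α : Nat) → Vec Nat α) → Vec Nat 4 → Vec Nat 5) (λ (j : ((χ : Nat) → Vec Nat χ) → (μ : Nat) → Vec Nat μ) → λ (σ : Vec Nat 4) → vcons Nat 4 4 (vcons Nat 3 1 (vcons Nat 2 0 (vcons Nat 1 5 (vcons Nat 0 1 (vnil Nat)))))) (λ (c : ((ν : Nat) → Vec Nat ν) → (x : Nat) → Vec Nat x) → λ (r : Vec Nat 4) → vcons Nat 4 4 (vcons Nat 3 1 (vcons Nat 2 0 (vcons Nat 1 5 (vcons Nat 0 1 (vnil Nat))))))


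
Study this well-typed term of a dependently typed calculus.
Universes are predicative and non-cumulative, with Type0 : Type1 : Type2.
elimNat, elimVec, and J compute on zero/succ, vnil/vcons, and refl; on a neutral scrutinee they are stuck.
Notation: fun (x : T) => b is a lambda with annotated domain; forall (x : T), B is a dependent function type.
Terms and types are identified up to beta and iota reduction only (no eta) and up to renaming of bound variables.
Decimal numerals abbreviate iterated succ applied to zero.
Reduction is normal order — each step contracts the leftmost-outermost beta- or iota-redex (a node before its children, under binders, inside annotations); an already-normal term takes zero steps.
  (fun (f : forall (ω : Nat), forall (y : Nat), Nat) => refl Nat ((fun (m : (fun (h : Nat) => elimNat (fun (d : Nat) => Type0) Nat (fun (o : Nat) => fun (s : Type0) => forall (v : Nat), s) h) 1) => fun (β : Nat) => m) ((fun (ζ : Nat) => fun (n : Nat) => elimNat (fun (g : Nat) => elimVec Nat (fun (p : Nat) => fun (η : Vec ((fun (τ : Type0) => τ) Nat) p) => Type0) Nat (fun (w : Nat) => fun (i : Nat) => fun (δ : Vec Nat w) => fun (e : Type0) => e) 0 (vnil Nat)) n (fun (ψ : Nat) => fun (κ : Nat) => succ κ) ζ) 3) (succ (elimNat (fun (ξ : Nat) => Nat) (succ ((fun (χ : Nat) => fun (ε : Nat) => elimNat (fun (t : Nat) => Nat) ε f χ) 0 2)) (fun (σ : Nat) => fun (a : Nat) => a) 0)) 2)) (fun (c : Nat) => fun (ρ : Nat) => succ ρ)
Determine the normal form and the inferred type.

normal form:
  refl Nat 5
inferred type:
  Eq Nat 5 5
observation: the first redex contracted is a beta-redex; the normal form is reached in 15 normal-order steps.


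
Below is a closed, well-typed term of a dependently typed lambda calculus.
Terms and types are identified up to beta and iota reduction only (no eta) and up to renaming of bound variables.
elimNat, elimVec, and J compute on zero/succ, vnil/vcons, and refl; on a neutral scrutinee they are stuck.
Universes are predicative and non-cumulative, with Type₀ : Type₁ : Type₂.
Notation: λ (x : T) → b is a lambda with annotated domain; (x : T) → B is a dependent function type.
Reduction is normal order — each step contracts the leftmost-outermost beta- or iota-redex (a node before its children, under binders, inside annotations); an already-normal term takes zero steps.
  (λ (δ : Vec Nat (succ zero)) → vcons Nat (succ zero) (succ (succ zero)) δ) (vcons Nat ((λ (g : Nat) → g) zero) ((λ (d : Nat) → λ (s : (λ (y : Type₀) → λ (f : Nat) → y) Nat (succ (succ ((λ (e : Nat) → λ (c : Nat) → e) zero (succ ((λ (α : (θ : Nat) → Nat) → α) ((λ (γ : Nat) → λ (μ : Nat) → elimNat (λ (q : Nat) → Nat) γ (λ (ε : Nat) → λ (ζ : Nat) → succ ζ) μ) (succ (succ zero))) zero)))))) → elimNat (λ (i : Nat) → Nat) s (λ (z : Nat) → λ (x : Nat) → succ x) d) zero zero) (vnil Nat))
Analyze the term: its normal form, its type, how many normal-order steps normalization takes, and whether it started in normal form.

resulting normal form:
  vcons Nat (succ zero) (succ (succ zero)) (vcons Nat zero zero (vnil Nat))
inferred type:
  Vec Nat (succ (succ zero))
normal-order step count: 5
already normal: no
first redex: a beta-redex


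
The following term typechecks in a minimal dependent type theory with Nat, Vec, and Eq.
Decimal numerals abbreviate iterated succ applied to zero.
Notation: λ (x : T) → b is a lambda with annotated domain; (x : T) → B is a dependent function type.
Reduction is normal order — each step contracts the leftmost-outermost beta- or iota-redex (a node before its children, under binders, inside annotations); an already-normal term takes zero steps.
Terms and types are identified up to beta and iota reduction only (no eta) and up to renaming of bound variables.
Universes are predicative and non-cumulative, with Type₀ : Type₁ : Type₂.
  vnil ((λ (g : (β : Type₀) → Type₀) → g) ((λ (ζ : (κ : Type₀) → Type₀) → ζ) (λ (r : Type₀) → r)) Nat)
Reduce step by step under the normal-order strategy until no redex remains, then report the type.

normal-order reduction sequence:
  vnil ((λ (g : (β : Type₀) → Type₀) → g) ((λ (ζ : (κ : Type₀) → Type₀) → ζ) (λ (r : Type₀) → r)) Nat)
  ~> vnil ((λ (g : (β : Type₀) → Type₀) → g) (λ (ζ : Type₀) → ζ) Nat)
  ~> vnil ((λ (g : Type₀) → g) Nat)
  ~> vnil Nat
inferred type:
  Vec Nat 0


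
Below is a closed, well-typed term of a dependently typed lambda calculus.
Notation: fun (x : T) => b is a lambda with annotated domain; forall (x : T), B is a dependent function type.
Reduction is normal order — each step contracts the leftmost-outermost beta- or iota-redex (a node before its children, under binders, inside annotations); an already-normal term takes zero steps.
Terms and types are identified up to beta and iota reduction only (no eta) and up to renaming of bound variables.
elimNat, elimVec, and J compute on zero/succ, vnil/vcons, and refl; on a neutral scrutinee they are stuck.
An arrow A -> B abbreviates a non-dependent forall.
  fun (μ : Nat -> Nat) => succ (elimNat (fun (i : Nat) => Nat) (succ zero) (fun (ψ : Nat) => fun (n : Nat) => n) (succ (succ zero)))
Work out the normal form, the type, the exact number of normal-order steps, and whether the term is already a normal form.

reduced normal form:
  fun (μ : Nat -> Nat) => succ (succ zero)
type:
  (Nat -> Nat) -> Nat
steps to reach normal form (normal order): 7
term was already normal: no
first redex: an elimNat iota-redex


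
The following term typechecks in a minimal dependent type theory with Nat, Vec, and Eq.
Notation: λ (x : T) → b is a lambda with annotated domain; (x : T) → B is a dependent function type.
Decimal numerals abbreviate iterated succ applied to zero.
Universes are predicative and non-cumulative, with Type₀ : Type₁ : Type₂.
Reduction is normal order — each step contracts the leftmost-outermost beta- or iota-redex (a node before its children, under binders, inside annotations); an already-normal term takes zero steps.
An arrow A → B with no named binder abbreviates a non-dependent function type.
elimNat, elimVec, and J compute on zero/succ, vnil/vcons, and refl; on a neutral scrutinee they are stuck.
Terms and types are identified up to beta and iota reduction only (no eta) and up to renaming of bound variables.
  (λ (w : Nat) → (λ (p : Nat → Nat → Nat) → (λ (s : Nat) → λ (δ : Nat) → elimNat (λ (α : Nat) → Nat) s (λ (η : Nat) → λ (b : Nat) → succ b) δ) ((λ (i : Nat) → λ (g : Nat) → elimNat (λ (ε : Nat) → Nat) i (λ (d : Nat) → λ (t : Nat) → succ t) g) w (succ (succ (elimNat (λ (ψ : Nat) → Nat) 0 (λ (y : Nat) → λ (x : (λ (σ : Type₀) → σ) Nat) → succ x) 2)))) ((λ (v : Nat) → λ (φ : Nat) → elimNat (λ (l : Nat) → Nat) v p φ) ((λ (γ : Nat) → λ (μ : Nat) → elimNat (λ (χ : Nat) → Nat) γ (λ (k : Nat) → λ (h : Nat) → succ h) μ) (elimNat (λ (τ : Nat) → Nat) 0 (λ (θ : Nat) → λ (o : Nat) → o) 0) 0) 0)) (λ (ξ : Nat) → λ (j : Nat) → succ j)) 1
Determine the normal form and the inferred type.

normal form:
  5
type:
  Nat


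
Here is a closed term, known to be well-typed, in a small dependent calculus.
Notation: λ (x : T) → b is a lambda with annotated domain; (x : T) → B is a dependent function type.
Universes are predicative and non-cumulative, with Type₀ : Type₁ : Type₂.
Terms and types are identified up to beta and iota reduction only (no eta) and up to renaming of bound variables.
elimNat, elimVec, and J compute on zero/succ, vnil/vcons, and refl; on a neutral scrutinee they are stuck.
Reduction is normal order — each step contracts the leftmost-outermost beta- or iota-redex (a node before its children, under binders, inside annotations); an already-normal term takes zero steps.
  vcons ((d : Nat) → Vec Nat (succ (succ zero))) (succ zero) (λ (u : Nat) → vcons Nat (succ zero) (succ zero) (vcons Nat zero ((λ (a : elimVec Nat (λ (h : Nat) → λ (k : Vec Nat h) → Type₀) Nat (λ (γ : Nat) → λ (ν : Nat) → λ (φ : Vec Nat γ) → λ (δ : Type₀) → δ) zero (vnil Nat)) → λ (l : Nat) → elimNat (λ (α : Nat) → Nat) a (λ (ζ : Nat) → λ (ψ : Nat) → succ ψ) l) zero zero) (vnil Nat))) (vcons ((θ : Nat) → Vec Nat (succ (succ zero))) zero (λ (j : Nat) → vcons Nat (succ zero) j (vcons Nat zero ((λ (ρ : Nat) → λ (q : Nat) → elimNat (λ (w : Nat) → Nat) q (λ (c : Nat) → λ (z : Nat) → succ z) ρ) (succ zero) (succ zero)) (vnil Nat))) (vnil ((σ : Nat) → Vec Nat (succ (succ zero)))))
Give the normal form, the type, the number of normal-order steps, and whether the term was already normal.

normal form:
  vcons ((d : Nat) → Vec Nat (succ (succ zero))) (succ zero) (λ (u : Nat) → vcons Nat (succ zero) (succ zero) (vcons Nat zero zero (vnil Nat))) (vcons ((a : Nat) → Vec Nat (succ (succ zero))) zero (λ (h : Nat) → vcons Nat (succ zero) h (vcons Nat zero (succ (succ zero)) (vnil Nat))) (vnil ((k : Nat) → Vec Nat (succ (succ zero)))))
type:
  Vec ((d : Nat) → Vec Nat (succ (succ zero))) (succ (succ zero))
normal-order step count: 9
already normal: no
first contracted redex: a beta-redex


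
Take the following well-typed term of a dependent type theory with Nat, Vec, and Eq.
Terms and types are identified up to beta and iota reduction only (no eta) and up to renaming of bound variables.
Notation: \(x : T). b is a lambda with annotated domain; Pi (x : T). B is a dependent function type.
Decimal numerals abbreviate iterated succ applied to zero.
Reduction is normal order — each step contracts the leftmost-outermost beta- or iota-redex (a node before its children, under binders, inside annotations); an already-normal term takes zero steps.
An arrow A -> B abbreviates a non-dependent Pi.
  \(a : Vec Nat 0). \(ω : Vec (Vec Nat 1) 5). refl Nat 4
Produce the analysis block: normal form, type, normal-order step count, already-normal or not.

reduced normal form:
  \(a : Vec Nat 0). \(ω : Vec (Vec Nat 1) 5). refl Nat 4
inferred type:
  Vec Nat 0 -> Vec (Vec Nat 1) 5 -> Eq Nat 4 4
steps to reach normal form (normal order): 0
term was already normal: yes


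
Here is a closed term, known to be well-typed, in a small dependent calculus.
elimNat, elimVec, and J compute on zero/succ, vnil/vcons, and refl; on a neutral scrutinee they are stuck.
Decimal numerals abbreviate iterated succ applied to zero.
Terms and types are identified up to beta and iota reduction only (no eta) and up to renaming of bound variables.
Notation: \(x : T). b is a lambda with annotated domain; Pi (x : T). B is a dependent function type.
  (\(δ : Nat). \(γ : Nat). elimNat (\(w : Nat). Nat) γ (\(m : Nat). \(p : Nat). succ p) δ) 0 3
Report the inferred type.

the term's type:
  Nat


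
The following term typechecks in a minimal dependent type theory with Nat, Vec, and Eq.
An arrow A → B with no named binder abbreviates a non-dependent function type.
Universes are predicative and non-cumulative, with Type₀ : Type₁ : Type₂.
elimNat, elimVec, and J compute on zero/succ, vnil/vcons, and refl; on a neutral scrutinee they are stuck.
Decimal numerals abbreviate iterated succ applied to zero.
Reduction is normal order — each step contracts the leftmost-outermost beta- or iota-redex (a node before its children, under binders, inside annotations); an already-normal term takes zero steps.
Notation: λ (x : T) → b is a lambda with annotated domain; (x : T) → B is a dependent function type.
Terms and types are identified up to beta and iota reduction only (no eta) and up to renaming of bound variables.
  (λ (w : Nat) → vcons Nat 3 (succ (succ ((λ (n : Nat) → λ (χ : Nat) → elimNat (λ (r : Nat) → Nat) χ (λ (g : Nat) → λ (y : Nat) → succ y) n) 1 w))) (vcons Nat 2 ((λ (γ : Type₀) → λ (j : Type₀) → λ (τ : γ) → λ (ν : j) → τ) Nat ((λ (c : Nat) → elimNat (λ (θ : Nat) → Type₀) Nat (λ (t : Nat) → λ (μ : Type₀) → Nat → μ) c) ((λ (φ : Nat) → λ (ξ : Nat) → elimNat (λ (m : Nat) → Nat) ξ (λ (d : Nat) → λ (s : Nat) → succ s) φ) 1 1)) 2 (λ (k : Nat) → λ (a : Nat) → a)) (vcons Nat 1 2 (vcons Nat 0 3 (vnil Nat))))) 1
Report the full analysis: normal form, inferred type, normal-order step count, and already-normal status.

normal form:
  vcons Nat 3 4 (vcons Nat 2 2 (vcons Nat 1 2 (vcons Nat 0 3 (vnil Nat))))
inferred type:
  Vec Nat 4
reduction steps (normal order): 11
started in normal form: no
first redex: a beta-redex


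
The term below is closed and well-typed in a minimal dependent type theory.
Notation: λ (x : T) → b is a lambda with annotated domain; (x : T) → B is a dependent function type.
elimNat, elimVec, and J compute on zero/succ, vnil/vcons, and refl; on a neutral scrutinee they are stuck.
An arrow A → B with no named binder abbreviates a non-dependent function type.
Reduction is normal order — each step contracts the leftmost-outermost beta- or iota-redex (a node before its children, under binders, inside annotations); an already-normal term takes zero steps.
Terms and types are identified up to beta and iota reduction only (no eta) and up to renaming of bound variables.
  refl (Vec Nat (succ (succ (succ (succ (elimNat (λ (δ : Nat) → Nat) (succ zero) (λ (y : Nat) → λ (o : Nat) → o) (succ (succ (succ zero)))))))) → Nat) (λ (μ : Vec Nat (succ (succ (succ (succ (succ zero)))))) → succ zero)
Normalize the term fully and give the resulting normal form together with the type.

resulting normal form:
  refl (Vec Nat (succ (succ (succ (succ (succ zero))))) → Nat) (λ (δ : Vec Nat (succ (succ (succ (succ (succ zero)))))) → succ zero)
inferred type:
  Eq (Vec Nat (succ (succ (succ (succ (succ zero))))) → Nat) (λ (δ : Vec Nat (succ (succ (succ (succ (succ zero)))))) → succ zero) (λ (y : Vec Nat (succ (succ (succ (succ (succ zero)))))) → succ zero)
observation: the leftmost-outermost redex is an elimNat iota-redex, and normalization takes 10 steps.


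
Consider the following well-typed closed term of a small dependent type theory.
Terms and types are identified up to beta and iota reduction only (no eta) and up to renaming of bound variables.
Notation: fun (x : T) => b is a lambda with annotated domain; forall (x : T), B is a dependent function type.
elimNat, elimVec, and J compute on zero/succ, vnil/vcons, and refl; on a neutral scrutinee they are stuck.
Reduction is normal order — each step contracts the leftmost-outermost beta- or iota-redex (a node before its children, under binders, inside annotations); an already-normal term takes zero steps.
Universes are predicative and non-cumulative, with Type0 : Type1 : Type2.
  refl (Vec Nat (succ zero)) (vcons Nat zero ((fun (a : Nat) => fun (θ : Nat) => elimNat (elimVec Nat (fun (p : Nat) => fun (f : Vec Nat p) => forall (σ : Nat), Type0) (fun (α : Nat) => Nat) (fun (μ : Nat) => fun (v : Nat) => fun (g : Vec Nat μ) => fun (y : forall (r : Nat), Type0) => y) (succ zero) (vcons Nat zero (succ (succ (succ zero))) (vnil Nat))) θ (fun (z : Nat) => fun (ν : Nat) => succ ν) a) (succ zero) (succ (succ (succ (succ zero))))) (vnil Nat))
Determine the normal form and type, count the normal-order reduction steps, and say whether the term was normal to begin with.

reduced normal form:
  refl (Vec Nat (succ zero)) (vcons Nat zero (succ (succ (succ (succ (succ zero))))) (vnil Nat))
inferred type:
  Eq (Vec Nat (succ zero)) (vcons Nat zero (succ (succ (succ (succ (succ zero))))) (vnil Nat)) (vcons Nat zero (succ (succ (succ (succ (succ zero))))) (vnil Nat))
reduction steps (normal order): 6
started in normal form: no
first redex: a beta-redex


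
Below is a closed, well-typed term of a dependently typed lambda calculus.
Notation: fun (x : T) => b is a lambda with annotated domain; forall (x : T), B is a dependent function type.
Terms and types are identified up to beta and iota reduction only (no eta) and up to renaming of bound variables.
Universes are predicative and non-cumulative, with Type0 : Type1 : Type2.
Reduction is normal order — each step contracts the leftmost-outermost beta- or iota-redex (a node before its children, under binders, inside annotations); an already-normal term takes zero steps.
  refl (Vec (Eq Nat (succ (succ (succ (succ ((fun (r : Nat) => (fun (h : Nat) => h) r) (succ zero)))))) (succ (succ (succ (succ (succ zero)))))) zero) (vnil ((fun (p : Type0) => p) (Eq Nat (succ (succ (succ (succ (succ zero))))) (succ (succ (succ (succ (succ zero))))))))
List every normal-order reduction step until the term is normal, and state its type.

normal-order reduction sequence:
  refl (Vec (Eq Nat (succ (succ (succ (succ ((fun (r : Nat) => (fun (h : Nat) => h) r) (succ zero)))))) (succ (succ (succ (succ (succ zero)))))) zero) (vnil ((fun (p : Type0) => p) (Eq Nat (succ (succ (succ (succ (succ zero))))) (succ (succ (succ (succ (succ zero))))))))
  ~> refl (Vec (Eq Nat (succ (succ (succ (succ ((fun (r : Nat) => r) (succ zero)))))) (succ (succ (succ (succ (succ zero)))))) zero) (vnil ((fun (h : Type0) => h) (Eq Nat (succ (succ (succ (succ (succ zero))))) (succ (succ (succ (succ (succ zero))))))))
  ~> refl (Vec (Eq Nat (succ (succ (succ (succ (succ zero))))) (succ (succ (succ (succ (succ zero)))))) zero) (vnil ((fun (r : Type0) => r) (Eq Nat (succ (succ (succ (succ (succ zero))))) (succ (succ (succ (succ (succ zero))))))))
  ~> refl (Vec (Eq Nat (succ (succ (succ (succ (succ zero))))) (succ (succ (succ (succ (succ zero)))))) zero) (vnil (Eq Nat (succ (succ (succ (succ (succ zero))))) (succ (succ (succ (succ (succ zero)))))))
inferred type:
  Eq (Vec (Eq Nat (succ (succ (succ (succ (succ zero))))) (succ (succ (succ (succ (succ zero)))))) zero) (vnil (Eq Nat (succ (succ (succ (succ (succ zero))))) (succ (succ (succ (succ (succ zero))))))) (vnil (Eq Nat (succ (succ (succ (succ (succ zero))))) (succ (succ (succ (succ (succ zero)))))))


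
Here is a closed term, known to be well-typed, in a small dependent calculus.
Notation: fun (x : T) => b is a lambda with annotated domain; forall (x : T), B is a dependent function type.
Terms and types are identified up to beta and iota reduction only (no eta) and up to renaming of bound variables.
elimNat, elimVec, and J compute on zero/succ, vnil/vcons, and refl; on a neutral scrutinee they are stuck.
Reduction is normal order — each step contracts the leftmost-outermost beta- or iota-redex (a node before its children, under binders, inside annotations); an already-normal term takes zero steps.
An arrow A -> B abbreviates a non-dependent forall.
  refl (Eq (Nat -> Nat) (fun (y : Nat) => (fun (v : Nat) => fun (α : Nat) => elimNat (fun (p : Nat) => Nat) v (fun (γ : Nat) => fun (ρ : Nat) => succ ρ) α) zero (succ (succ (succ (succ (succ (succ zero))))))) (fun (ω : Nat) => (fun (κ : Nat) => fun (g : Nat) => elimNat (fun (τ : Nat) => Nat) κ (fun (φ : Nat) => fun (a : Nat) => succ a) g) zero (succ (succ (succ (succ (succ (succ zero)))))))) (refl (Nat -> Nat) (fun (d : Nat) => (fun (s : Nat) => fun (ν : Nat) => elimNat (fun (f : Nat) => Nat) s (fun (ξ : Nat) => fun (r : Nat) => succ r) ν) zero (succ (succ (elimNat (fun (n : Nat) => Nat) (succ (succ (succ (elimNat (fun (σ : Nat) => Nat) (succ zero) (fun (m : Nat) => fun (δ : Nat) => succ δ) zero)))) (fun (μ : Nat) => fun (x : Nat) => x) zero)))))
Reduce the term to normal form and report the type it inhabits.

normal form:
  refl (Eq (Nat -> Nat) (fun (y : Nat) => succ (succ (succ (succ (succ (succ zero)))))) (fun (v : Nat) => succ (succ (succ (succ (succ (succ zero))))))) (refl (Nat -> Nat) (fun (α : Nat) => succ (succ (succ (succ (succ (succ zero)))))))
type:
  Eq (Eq (Nat -> Nat) (fun (y : Nat) => succ (succ (succ (succ (succ (succ zero)))))) (fun (v : Nat) => succ (succ (succ (succ (succ (succ zero))))))) (refl (Nat -> Nat) (fun (α : Nat) => succ (succ (succ (succ (succ (succ zero))))))) (refl (Nat -> Nat) (fun (p : Nat) => succ (succ (succ (succ (succ (succ zero)))))))
observation: 65 normal-order steps separate the term from its normal form.


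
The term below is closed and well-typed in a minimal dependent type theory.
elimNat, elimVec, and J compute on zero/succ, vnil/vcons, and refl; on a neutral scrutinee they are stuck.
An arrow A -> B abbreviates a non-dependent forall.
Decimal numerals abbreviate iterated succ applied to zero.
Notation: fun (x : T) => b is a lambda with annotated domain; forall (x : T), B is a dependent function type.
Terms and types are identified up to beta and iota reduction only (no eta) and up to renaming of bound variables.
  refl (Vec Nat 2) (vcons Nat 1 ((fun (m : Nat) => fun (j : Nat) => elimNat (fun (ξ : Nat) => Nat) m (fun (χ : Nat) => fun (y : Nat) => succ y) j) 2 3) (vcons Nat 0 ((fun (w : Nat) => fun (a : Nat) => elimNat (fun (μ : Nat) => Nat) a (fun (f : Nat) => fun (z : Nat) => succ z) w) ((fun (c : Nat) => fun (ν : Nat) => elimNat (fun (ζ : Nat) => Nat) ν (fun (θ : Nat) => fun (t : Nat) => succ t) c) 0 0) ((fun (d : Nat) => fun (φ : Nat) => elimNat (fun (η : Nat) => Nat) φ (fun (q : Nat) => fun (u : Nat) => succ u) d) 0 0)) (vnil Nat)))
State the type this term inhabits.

type:
  Eq (Vec Nat 2) (vcons Nat 1 5 (vcons Nat 0 0 (vnil Nat))) (vcons Nat 1 5 (vcons Nat 0 0 (vnil Nat)))


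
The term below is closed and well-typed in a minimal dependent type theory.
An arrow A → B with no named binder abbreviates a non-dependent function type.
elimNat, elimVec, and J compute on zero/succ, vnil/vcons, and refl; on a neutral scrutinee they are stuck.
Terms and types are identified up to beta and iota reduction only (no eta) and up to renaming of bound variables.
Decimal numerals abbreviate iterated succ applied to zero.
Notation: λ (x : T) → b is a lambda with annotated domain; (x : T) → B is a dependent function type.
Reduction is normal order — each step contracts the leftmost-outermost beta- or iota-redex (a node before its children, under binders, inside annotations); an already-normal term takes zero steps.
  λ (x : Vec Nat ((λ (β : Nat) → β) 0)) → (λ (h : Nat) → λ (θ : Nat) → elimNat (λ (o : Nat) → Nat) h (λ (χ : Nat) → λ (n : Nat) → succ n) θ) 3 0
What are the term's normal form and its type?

normal form:
  λ (x : Vec Nat 0) → 3
the term's type:
  Vec Nat 0 → Nat


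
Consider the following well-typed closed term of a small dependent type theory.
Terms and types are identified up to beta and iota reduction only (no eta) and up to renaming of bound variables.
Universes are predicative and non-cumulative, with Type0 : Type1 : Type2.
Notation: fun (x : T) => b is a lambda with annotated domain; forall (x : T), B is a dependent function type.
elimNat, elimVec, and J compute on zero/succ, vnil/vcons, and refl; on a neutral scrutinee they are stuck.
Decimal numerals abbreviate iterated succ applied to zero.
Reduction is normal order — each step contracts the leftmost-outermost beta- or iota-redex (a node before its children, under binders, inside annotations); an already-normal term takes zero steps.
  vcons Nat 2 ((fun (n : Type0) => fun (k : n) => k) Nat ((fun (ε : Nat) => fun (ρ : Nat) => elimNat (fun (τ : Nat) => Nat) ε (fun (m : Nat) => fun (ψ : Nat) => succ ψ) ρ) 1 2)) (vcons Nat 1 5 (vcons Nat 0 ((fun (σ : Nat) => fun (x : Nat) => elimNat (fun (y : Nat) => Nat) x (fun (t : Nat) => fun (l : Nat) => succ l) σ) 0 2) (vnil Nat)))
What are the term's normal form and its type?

resulting normal form:
  vcons Nat 2 3 (vcons Nat 1 5 (vcons Nat 0 2 (vnil Nat)))
type:
  Vec Nat 3
observation: the leftmost-outermost redex is a beta-redex, and normalization takes 14 steps.


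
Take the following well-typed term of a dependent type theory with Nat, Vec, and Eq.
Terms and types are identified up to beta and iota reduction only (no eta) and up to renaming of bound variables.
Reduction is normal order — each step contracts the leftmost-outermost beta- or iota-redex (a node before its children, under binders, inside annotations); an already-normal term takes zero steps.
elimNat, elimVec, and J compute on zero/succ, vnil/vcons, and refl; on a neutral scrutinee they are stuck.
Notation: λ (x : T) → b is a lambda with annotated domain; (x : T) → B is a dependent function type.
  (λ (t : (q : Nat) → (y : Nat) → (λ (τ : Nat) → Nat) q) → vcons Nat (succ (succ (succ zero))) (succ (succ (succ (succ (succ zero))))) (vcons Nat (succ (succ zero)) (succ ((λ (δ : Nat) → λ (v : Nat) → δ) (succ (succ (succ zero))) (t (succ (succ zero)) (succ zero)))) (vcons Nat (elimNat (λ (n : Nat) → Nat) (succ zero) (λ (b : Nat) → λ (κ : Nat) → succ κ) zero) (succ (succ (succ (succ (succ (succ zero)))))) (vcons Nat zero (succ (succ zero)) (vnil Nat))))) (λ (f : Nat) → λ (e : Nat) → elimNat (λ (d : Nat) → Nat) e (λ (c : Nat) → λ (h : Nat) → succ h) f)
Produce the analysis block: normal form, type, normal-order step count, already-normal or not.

reduced normal form:
  vcons Nat (succ (succ (succ zero))) (succ (succ (succ (succ (succ zero))))) (vcons Nat (succ (succ zero)) (succ (succ (succ (succ zero)))) (vcons Nat (succ zero) (succ (succ (succ (succ (succ (succ zero)))))) (vcons Nat zero (succ (succ zero)) (vnil Nat))))
the term's type:
  Vec Nat (succ (succ (succ (succ zero))))
normal-order step count: 4
term was already normal: no
first redex: a beta-redex
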